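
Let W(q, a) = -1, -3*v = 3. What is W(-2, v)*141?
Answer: -141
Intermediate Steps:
v = -1 (v = -⅓*3 = -1)
W(-2, v)*141 = -1*141 = -141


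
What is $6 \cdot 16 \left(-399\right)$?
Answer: $-38304$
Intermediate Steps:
$6 \cdot 16 \left(-399\right) = 96 \left(-399\right) = -38304$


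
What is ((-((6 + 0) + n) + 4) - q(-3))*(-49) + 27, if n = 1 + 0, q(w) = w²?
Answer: 615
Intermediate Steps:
n = 1
((-((6 + 0) + n) + 4) - q(-3))*(-49) + 27 = ((-((6 + 0) + 1) + 4) - 1*(-3)²)*(-49) + 27 = ((-(6 + 1) + 4) - 1*9)*(-49) + 27 = ((-1*7 + 4) - 9)*(-49) + 27 = ((-7 + 4) - 9)*(-49) + 27 = (-3 - 9)*(-49) + 27 = -12*(-49) + 27 = 588 + 27 = 615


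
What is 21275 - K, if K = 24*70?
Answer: 19595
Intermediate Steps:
K = 1680
21275 - K = 21275 - 1*1680 = 21275 - 1680 = 19595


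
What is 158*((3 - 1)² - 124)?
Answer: -18960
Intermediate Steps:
158*((3 - 1)² - 124) = 158*(2² - 124) = 158*(4 - 124) = 158*(-120) = -18960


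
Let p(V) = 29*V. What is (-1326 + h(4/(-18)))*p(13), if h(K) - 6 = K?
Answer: -4479514/9 ≈ -4.9772e+5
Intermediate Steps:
h(K) = 6 + K
(-1326 + h(4/(-18)))*p(13) = (-1326 + (6 + 4/(-18)))*(29*13) = (-1326 + (6 + 4*(-1/18)))*377 = (-1326 + (6 - 2/9))*377 = (-1326 + 52/9)*377 = -11882/9*377 = -4479514/9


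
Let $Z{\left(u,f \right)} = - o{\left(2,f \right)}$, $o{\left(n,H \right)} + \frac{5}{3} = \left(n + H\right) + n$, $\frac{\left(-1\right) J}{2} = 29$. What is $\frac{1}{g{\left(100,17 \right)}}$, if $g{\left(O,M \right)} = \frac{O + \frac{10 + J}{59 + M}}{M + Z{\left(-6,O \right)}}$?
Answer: $- \frac{152}{177} \approx -0.85876$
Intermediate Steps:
$J = -58$ ($J = \left(-2\right) 29 = -58$)
$o{\left(n,H \right)} = - \frac{5}{3} + H + 2 n$ ($o{\left(n,H \right)} = - \frac{5}{3} + \left(\left(n + H\right) + n\right) = - \frac{5}{3} + \left(\left(H + n\right) + n\right) = - \frac{5}{3} + \left(H + 2 n\right) = - \frac{5}{3} + H + 2 n$)
$Z{\left(u,f \right)} = - \frac{7}{3} - f$ ($Z{\left(u,f \right)} = - (- \frac{5}{3} + f + 2 \cdot 2) = - (- \frac{5}{3} + f + 4) = - (\frac{7}{3} + f) = - \frac{7}{3} - f$)
$g{\left(O,M \right)} = \frac{O - \frac{48}{59 + M}}{- \frac{7}{3} + M - O}$ ($g{\left(O,M \right)} = \frac{O + \frac{10 - 58}{59 + M}}{M - \left(\frac{7}{3} + O\right)} = \frac{O - \frac{48}{59 + M}}{- \frac{7}{3} + M - O}$)
$\frac{1}{g{\left(100,17 \right)}} = \frac{1}{3 \frac{1}{-413 - 17700 + 3 \cdot 17^{2} + 170 \cdot 17 - 51 \cdot 100} \left(-48 + 59 \cdot 100 + 17 \cdot 100\right)} = \frac{1}{3 \frac{1}{-413 - 17700 + 3 \cdot 289 + 2890 - 5100} \left(-48 + 5900 + 1700\right)} = \frac{1}{3 \frac{1}{-413 - 17700 + 867 + 2890 - 5100} \cdot 7552} = \frac{1}{3 \frac{1}{-19456} \cdot 7552} = \frac{1}{3 \left(- \frac{1}{19456}\right) 7552} = \frac{1}{- \frac{177}{152}} = - \frac{152}{177}$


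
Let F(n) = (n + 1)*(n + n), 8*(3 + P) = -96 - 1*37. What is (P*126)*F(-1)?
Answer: 0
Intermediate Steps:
P = -157/8 (P = -3 + (-96 - 1*37)/8 = -3 + (-96 - 37)/8 = -3 + (⅛)*(-133) = -3 - 133/8 = -157/8 ≈ -19.625)
F(n) = 2*n*(1 + n) (F(n) = (1 + n)*(2*n) = 2*n*(1 + n))
(P*126)*F(-1) = (-157/8*126)*(2*(-1)*(1 - 1)) = -9891*(-1)*0/2 = -9891/4*0 = 0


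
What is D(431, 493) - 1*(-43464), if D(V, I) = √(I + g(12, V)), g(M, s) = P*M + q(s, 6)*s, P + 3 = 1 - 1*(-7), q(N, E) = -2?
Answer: 43464 + I*√309 ≈ 43464.0 + 17.578*I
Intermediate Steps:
P = 5 (P = -3 + (1 - 1*(-7)) = -3 + (1 + 7) = -3 + 8 = 5)
g(M, s) = -2*s + 5*M (g(M, s) = 5*M - 2*s = -2*s + 5*M)
D(V, I) = √(60 + I - 2*V) (D(V, I) = √(I + (-2*V + 5*12)) = √(I + (-2*V + 60)) = √(I + (60 - 2*V)) = √(60 + I - 2*V))
D(431, 493) - 1*(-43464) = √(60 + 493 - 2*431) - 1*(-43464) = √(60 + 493 - 862) + 43464 = √(-309) + 43464 = I*√309 + 43464 = 43464 + I*√309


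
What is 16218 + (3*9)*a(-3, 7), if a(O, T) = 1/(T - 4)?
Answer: 16227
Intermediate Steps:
a(O, T) = 1/(-4 + T)
16218 + (3*9)*a(-3, 7) = 16218 + (3*9)/(-4 + 7) = 16218 + 27/3 = 16218 + 27*(1/3) = 16218 + 9 = 16227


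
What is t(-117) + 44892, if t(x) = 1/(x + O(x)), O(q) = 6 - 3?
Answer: 5117687/114 ≈ 44892.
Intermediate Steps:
O(q) = 3
t(x) = 1/(3 + x) (t(x) = 1/(x + 3) = 1/(3 + x))
t(-117) + 44892 = 1/(3 - 117) + 44892 = 1/(-114) + 44892 = -1/114 + 44892 = 5117687/114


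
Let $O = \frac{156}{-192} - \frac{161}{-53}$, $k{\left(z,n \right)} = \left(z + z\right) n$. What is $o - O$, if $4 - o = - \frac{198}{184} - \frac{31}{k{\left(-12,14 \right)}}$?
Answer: $\frac{564937}{204792} \approx 2.7586$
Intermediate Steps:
$k{\left(z,n \right)} = 2 n z$ ($k{\left(z,n \right)} = 2 z n = 2 n z$)
$O = \frac{1887}{848}$ ($O = 156 \left(- \frac{1}{192}\right) - - \frac{161}{53} = - \frac{13}{16} + \frac{161}{53} = \frac{1887}{848} \approx 2.2252$)
$o = \frac{38515}{7728}$ ($o = 4 - \left(- \frac{198}{184} - \frac{31}{2 \cdot 14 \left(-12\right)}\right) = 4 - \left(\left(-198\right) \frac{1}{184} - \frac{31}{-336}\right) = 4 - \left(- \frac{99}{92} - - \frac{31}{336}\right) = 4 - \left(- \frac{99}{92} + \frac{31}{336}\right) = 4 - - \frac{7603}{7728} = 4 + \frac{7603}{7728} = \frac{38515}{7728} \approx 4.9838$)
$o - O = \frac{38515}{7728} - \frac{1887}{848} = \frac{564937}{204792}$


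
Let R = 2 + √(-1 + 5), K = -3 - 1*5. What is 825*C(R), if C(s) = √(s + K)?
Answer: 1650*I ≈ 1650.0*I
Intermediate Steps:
K = -8 (K = -3 - 5 = -8)
R = 4 (R = 2 + √4 = 2 + 2 = 4)
C(s) = √(-8 + s) (C(s) = √(s - 8) = √(-8 + s))
825*C(R) = 825*√(-8 + 4) = 825*√(-4) = 825*(2*I) = 1650*I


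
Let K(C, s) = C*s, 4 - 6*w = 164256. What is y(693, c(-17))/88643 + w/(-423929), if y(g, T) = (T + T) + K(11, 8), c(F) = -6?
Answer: 670595530/10248637731 ≈ 0.065433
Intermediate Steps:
w = -82126/3 (w = ⅔ - ⅙*164256 = ⅔ - 27376 = -82126/3 ≈ -27375.)
y(g, T) = 88 + 2*T (y(g, T) = (T + T) + 11*8 = 2*T + 88 = 88 + 2*T)
y(693, c(-17))/88643 + w/(-423929) = (88 + 2*(-6))/88643 - 82126/3/(-423929) = (88 - 12)*(1/88643) - 82126/3*(-1/423929) = 76*(1/88643) + 7466/115617 = 76/88643 + 7466/115617 = 670595530/10248637731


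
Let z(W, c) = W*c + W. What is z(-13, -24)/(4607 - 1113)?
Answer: 299/3494 ≈ 0.085575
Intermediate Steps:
z(W, c) = W + W*c
z(-13, -24)/(4607 - 1113) = (-13*(1 - 24))/(4607 - 1113) = -13*(-23)/3494 = 299*(1/3494) = 299/3494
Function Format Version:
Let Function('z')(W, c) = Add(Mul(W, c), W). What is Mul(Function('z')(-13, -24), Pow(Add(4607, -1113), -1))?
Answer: Rational(299, 3494) ≈ 0.085575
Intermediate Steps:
Function('z')(W, c) = Add(W, Mul(W, c))
Mul(Function('z')(-13, -24), Pow(Add(4607, -1113), -1)) = Mul(Mul(-13, Add(1, -24)), Pow(Add(4607, -1113), -1)) = Mul(Mul(-13, -23), Pow(3494, -1)) = Mul(299, Rational(1, 3494)) = Rational(299, 3494)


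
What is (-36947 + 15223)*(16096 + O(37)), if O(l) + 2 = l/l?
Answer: -349647780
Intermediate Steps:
O(l) = -1 (O(l) = -2 + l/l = -2 + 1 = -1)
(-36947 + 15223)*(16096 + O(37)) = (-36947 + 15223)*(16096 - 1) = -21724*16095 = -349647780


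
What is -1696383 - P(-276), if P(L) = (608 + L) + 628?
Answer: -1697343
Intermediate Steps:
P(L) = 1236 + L
-1696383 - P(-276) = -1696383 - (1236 - 276) = -1696383 - 1*960 = -1696383 - 960 = -1697343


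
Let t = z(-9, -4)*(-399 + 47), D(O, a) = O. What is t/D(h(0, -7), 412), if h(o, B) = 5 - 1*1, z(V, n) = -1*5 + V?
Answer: 1232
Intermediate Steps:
z(V, n) = -5 + V
h(o, B) = 4 (h(o, B) = 5 - 1 = 4)
t = 4928 (t = (-5 - 9)*(-399 + 47) = -14*(-352) = 4928)
t/D(h(0, -7), 412) = 4928/4 = 4928*(1/4) = 1232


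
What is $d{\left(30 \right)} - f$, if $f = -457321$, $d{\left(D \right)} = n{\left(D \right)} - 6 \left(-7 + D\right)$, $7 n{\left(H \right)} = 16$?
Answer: $\frac{3200297}{7} \approx 4.5719 \cdot 10^{5}$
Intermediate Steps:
$n{\left(H \right)} = \frac{16}{7}$ ($n{\left(H \right)} = \frac{1}{7} \cdot 16 = \frac{16}{7}$)
$d{\left(D \right)} = \frac{310}{7} - 6 D$ ($d{\left(D \right)} = \frac{16}{7} - 6 \left(-7 + D\right) = \frac{16}{7} - \left(-42 + 6 D\right) = \frac{310}{7} - 6 D$)
$d{\left(30 \right)} - f = \left(\frac{310}{7} - 180\right) - -457321 = \left(\frac{310}{7} - 180\right) + 457321 = - \frac{950}{7} + 457321 = \frac{3200297}{7}$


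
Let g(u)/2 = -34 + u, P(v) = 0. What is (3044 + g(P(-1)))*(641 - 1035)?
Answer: -1172544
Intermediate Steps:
g(u) = -68 + 2*u (g(u) = 2*(-34 + u) = -68 + 2*u)
(3044 + g(P(-1)))*(641 - 1035) = (3044 + (-68 + 2*0))*(641 - 1035) = (3044 + (-68 + 0))*(-394) = (3044 - 68)*(-394) = 2976*(-394) = -1172544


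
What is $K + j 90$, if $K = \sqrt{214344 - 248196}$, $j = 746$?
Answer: $67140 + 2 i \sqrt{8463} \approx 67140.0 + 183.99 i$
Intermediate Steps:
$K = 2 i \sqrt{8463}$ ($K = \sqrt{-33852} = 2 i \sqrt{8463} \approx 183.99 i$)
$K + j 90 = 2 i \sqrt{8463} + 746 \cdot 90 = 2 i \sqrt{8463} + 67140 = 67140 + 2 i \sqrt{8463}$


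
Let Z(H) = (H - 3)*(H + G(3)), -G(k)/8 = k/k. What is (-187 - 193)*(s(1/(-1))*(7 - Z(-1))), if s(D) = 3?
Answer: 33060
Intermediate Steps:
G(k) = -8 (G(k) = -8*k/k = -8*1 = -8)
Z(H) = (-8 + H)*(-3 + H) (Z(H) = (H - 3)*(H - 8) = (-3 + H)*(-8 + H) = (-8 + H)*(-3 + H))
(-187 - 193)*(s(1/(-1))*(7 - Z(-1))) = (-187 - 193)*(3*(7 - (24 + (-1)**2 - 11*(-1)))) = -1140*(7 - (24 + 1 + 11)) = -1140*(7 - 1*36) = -1140*(7 - 36) = -1140*(-29) = -380*(-87) = 33060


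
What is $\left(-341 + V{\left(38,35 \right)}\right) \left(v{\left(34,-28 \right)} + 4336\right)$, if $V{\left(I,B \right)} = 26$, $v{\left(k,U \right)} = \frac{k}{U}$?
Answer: $- \frac{2730915}{2} \approx -1.3655 \cdot 10^{6}$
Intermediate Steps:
$\left(-341 + V{\left(38,35 \right)}\right) \left(v{\left(34,-28 \right)} + 4336\right) = \left(-341 + 26\right) \left(\frac{34}{-28} + 4336\right) = - 315 \left(34 \left(- \frac{1}{28}\right) + 4336\right) = - 315 \left(- \frac{17}{14} + 4336\right) = \left(-315\right) \frac{60687}{14} = - \frac{2730915}{2}$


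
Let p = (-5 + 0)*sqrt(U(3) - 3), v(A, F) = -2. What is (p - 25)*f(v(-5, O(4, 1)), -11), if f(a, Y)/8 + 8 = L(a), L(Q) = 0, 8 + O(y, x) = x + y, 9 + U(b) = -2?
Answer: 1600 + 320*I*sqrt(14) ≈ 1600.0 + 1197.3*I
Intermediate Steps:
U(b) = -11 (U(b) = -9 - 2 = -11)
O(y, x) = -8 + x + y (O(y, x) = -8 + (x + y) = -8 + x + y)
f(a, Y) = -64 (f(a, Y) = -64 + 8*0 = -64 + 0 = -64)
p = -5*I*sqrt(14) (p = (-5 + 0)*sqrt(-11 - 3) = -5*I*sqrt(14) ≈ -18.708*I)
(p - 25)*f(v(-5, O(4, 1)), -11) = (-5*I*sqrt(14) - 25)*(-64) = (-25 - 5*I*sqrt(14))*(-64) = 1600 + 320*I*sqrt(14)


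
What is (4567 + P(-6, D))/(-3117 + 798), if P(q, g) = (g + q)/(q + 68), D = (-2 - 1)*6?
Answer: -141565/71889 ≈ -1.9692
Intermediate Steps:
D = -18 (D = -3*6 = -18)
P(q, g) = (g + q)/(68 + q)
(4567 + P(-6, D))/(-3117 + 798) = (4567 + (-18 - 6)/(68 - 6))/(-3117 + 798) = (4567 - 24/62)/(-2319) = (4567 + (1/62)*(-24))*(-1/2319) = (4567 - 12/31)*(-1/2319) = (141565/31)*(-1/2319) = -141565/71889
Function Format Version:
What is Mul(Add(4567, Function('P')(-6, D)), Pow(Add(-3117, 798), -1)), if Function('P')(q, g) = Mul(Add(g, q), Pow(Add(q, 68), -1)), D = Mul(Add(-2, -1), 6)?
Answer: Rational(-141565, 71889) ≈ -1.9692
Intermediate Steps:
D = -18 (D = Mul(-3, 6) = -18)
Function('P')(q, g) = Mul(Pow(Add(68, q), -1), Add(g, q)) (Function('P')(q, g) = Mul(Add(g, q), Pow(Add(68, q), -1)) = Mul(Pow(Add(68, q), -1), Add(g, q)))
Mul(Add(4567, Function('P')(-6, D)), Pow(Add(-3117, 798), -1)) = Mul(Add(4567, Mul(Pow(Add(68, -6), -1), Add(-18, -6))), Pow(Add(-3117, 798), -1)) = Mul(Add(4567, Mul(Pow(62, -1), -24)), Pow(-2319, -1)) = Mul(Add(4567, Mul(Rational(1, 62), -24)), Rational(-1, 2319)) = Mul(Add(4567, Rational(-12, 31)), Rational(-1, 2319)) = Mul(Rational(141565, 31), Rational(-1, 2319)) = Rational(-141565, 71889)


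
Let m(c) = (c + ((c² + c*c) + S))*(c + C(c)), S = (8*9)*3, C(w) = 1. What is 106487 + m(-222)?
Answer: -21675715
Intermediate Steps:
S = 216 (S = 72*3 = 216)
m(c) = (1 + c)*(216 + c + 2*c²) (m(c) = (c + ((c² + c*c) + 216))*(c + 1) = (c + ((c² + c²) + 216))*(1 + c) = (c + (2*c² + 216))*(1 + c) = (c + (216 + 2*c²))*(1 + c) = (216 + c + 2*c²)*(1 + c) = (1 + c)*(216 + c + 2*c²))
106487 + m(-222) = 106487 + (216 + 2*(-222)³ + 3*(-222)² + 217*(-222)) = 106487 + (216 + 2*(-10941048) + 3*49284 - 48174) = 106487 + (216 - 21882096 + 147852 - 48174) = 106487 - 21782202 = -21675715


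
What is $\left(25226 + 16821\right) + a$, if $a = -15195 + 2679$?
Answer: $29531$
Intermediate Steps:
$a = -12516$
$\left(25226 + 16821\right) + a = \left(25226 + 16821\right) - 12516 = 42047 - 12516 = 29531$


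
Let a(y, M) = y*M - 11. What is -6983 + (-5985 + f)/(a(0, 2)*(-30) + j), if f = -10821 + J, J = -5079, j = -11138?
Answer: -75450379/10808 ≈ -6981.0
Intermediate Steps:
a(y, M) = -11 + M*y (a(y, M) = M*y - 11 = -11 + M*y)
f = -15900 (f = -10821 - 5079 = -15900)
-6983 + (-5985 + f)/(a(0, 2)*(-30) + j) = -6983 + (-5985 - 15900)/((-11 + 2*0)*(-30) - 11138) = -6983 - 21885/((-11 + 0)*(-30) - 11138) = -6983 - 21885/(-11*(-30) - 11138) = -6983 - 21885/(330 - 11138) = -6983 - 21885/(-10808) = -6983 - 21885*(-1/10808) = -6983 + 21885/10808 = -75450379/10808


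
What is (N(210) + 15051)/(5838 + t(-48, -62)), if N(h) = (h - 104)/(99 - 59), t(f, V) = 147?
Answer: 301073/119700 ≈ 2.5152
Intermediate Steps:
N(h) = -13/5 + h/40 (N(h) = (-104 + h)/40 = (-104 + h)*(1/40) = -13/5 + h/40)
(N(210) + 15051)/(5838 + t(-48, -62)) = ((-13/5 + (1/40)*210) + 15051)/(5838 + 147) = ((-13/5 + 21/4) + 15051)/5985 = (53/20 + 15051)*(1/5985) = (301073/20)*(1/5985) = 301073/119700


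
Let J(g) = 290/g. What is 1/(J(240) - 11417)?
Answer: -24/273979 ≈ -8.7598e-5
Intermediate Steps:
1/(J(240) - 11417) = 1/(290/240 - 11417) = 1/(290*(1/240) - 11417) = 1/(29/24 - 11417) = 1/(-273979/24) = -24/273979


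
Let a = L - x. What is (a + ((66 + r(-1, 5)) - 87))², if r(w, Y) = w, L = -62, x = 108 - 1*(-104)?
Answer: 87616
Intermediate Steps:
x = 212 (x = 108 + 104 = 212)
a = -274 (a = -62 - 1*212 = -62 - 212 = -274)
(a + ((66 + r(-1, 5)) - 87))² = (-274 + ((66 - 1) - 87))² = (-274 + (65 - 87))² = (-274 - 22)² = (-296)² = 87616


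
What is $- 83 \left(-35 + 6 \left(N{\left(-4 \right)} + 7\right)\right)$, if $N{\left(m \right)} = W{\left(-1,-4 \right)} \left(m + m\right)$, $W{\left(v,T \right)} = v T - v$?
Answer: $19339$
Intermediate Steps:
$W{\left(v,T \right)} = - v + T v$ ($W{\left(v,T \right)} = T v - v = - v + T v$)
$N{\left(m \right)} = 10 m$ ($N{\left(m \right)} = - (-1 - 4) \left(m + m\right) = \left(-1\right) \left(-5\right) 2 m = 5 \cdot 2 m = 10 m$)
$- 83 \left(-35 + 6 \left(N{\left(-4 \right)} + 7\right)\right) = - 83 \left(-35 + 6 \left(10 \left(-4\right) + 7\right)\right) = - 83 \left(-35 + 6 \left(-40 + 7\right)\right) = - 83 \left(-35 + 6 \left(-33\right)\right) = - 83 \left(-35 - 198\right) = \left(-83\right) \left(-233\right) = 19339$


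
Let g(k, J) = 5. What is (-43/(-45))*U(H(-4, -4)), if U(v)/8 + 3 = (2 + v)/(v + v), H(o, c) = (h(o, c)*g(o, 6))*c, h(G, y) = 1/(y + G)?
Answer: -1204/75 ≈ -16.053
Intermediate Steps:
h(G, y) = 1/(G + y)
H(o, c) = 5*c/(c + o) (H(o, c) = (5/(o + c))*c = (5/(c + o))*c = 5*c/(c + o))
U(v) = -24 + 4*(2 + v)/v (U(v) = -24 + 8*((2 + v)/(v + v)) = -24 + 8*((2 + v)/((2*v))) = -24 + 8*((2 + v)*(1/(2*v))) = -24 + 8*((2 + v)/(2*v)) = -24 + 4*(2 + v)/v)
(-43/(-45))*U(H(-4, -4)) = (-43/(-45))*(-20 + 8/((5*(-4)/(-4 - 4)))) = (-43*(-1/45))*(-20 + 8/((5*(-4)/(-8)))) = 43*(-20 + 8/((5*(-4)*(-1/8))))/45 = 43*(-20 + 8/(5/2))/45 = 43*(-20 + 8*(2/5))/45 = 43*(-20 + 16/5)/45 = (43/45)*(-84/5) = -1204/75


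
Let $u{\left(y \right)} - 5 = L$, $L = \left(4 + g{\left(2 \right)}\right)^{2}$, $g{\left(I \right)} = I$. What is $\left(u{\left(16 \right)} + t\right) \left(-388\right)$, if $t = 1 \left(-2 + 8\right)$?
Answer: $-18236$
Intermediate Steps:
$t = 6$ ($t = 1 \cdot 6 = 6$)
$L = 36$ ($L = \left(4 + 2\right)^{2} = 6^{2} = 36$)
$u{\left(y \right)} = 41$ ($u{\left(y \right)} = 5 + 36 = 41$)
$\left(u{\left(16 \right)} + t\right) \left(-388\right) = \left(41 + 6\right) \left(-388\right) = 47 \left(-388\right) = -18236$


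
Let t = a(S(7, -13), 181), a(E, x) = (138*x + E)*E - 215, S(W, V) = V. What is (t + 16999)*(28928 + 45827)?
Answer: -23006673555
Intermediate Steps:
a(E, x) = -215 + E*(E + 138*x) (a(E, x) = (E + 138*x)*E - 215 = E*(E + 138*x) - 215 = -215 + E*(E + 138*x))
t = -324760 (t = -215 + (-13)² + 138*(-13)*181 = -215 + 169 - 324714 = -324760)
(t + 16999)*(28928 + 45827) = (-324760 + 16999)*(28928 + 45827) = -307761*74755 = -23006673555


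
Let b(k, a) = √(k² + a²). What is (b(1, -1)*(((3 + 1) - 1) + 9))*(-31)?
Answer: -372*√2 ≈ -526.09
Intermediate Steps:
b(k, a) = √(a² + k²)
(b(1, -1)*(((3 + 1) - 1) + 9))*(-31) = (√((-1)² + 1²)*(((3 + 1) - 1) + 9))*(-31) = (√(1 + 1)*((4 - 1) + 9))*(-31) = (√2*(3 + 9))*(-31) = (√2*12)*(-31) = (12*√2)*(-31) = -372*√2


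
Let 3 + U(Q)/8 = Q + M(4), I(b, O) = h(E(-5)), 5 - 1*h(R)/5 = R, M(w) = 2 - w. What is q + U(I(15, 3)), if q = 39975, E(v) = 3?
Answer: 40015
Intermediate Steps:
h(R) = 25 - 5*R
I(b, O) = 10 (I(b, O) = 25 - 5*3 = 25 - 15 = 10)
U(Q) = -40 + 8*Q (U(Q) = -24 + 8*(Q + (2 - 1*4)) = -24 + 8*(Q + (2 - 4)) = -24 + 8*(Q - 2) = -24 + 8*(-2 + Q) = -24 + (-16 + 8*Q) = -40 + 8*Q)
q + U(I(15, 3)) = 39975 + (-40 + 8*10) = 39975 + (-40 + 80) = 39975 + 40 = 40015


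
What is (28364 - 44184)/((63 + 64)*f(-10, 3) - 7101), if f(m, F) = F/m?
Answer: 158200/71391 ≈ 2.2160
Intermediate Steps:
(28364 - 44184)/((63 + 64)*f(-10, 3) - 7101) = (28364 - 44184)/((63 + 64)*(3/(-10)) - 7101) = -15820/(127*(3*(-1/10)) - 7101) = -15820/(127*(-3/10) - 7101) = -15820/(-381/10 - 7101) = -15820/(-71391/10) = -15820*(-10/71391) = 158200/71391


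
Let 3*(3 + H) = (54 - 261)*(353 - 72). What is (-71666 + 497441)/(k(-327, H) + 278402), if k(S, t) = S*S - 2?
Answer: 20275/18349 ≈ 1.1050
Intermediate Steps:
H = -19392 (H = -3 + ((54 - 261)*(353 - 72))/3 = -3 + (-207*281)/3 = -3 + (⅓)*(-58167) = -3 - 19389 = -19392)
k(S, t) = -2 + S² (k(S, t) = S² - 2 = -2 + S²)
(-71666 + 497441)/(k(-327, H) + 278402) = (-71666 + 497441)/((-2 + (-327)²) + 278402) = 425775/((-2 + 106929) + 278402) = 425775/(106927 + 278402) = 425775/385329 = 425775*(1/385329) = 20275/18349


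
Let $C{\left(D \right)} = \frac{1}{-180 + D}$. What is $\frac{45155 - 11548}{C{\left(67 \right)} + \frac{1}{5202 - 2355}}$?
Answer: $- \frac{10811741577}{2734} \approx -3.9546 \cdot 10^{6}$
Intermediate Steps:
$\frac{45155 - 11548}{C{\left(67 \right)} + \frac{1}{5202 - 2355}} = \frac{45155 - 11548}{\frac{1}{-180 + 67} + \frac{1}{5202 - 2355}} = \frac{33607}{\frac{1}{-113} + \frac{1}{2847}} = \frac{33607}{- \frac{1}{113} + \frac{1}{2847}} = \frac{33607}{- \frac{2734}{321711}} = 33607 \left(- \frac{321711}{2734}\right) = - \frac{10811741577}{2734}$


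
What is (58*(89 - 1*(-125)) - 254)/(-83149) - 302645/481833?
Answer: -2820250429/3642175647 ≈ -0.77433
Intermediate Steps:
(58*(89 - 1*(-125)) - 254)/(-83149) - 302645/481833 = (58*(89 + 125) - 254)*(-1/83149) - 302645*1/481833 = (58*214 - 254)*(-1/83149) - 302645/481833 = (12412 - 254)*(-1/83149) - 302645/481833 = 12158*(-1/83149) - 302645/481833 = -12158/83149 - 302645/481833 = -2820250429/3642175647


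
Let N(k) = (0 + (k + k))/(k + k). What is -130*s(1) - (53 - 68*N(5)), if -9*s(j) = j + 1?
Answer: 395/9 ≈ 43.889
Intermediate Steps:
s(j) = -⅑ - j/9 (s(j) = -(j + 1)/9 = -(1 + j)/9 = -⅑ - j/9)
N(k) = 1 (N(k) = (0 + 2*k)/((2*k)) = (2*k)*(1/(2*k)) = 1)
-130*s(1) - (53 - 68*N(5)) = -130*(-⅑ - ⅑*1) - (53 - 68*1) = -130*(-⅑ - ⅑) - (53 - 68) = -130*(-2/9) - 1*(-15) = 260/9 + 15 = 395/9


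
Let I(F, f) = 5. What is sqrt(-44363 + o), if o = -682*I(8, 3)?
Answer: I*sqrt(47773) ≈ 218.57*I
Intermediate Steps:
o = -3410 (o = -682*5 = -1*3410 = -3410)
sqrt(-44363 + o) = sqrt(-44363 - 3410) = sqrt(-47773) = I*sqrt(47773)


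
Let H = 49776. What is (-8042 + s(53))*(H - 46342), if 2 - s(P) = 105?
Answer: -27969930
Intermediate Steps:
s(P) = -103 (s(P) = 2 - 1*105 = 2 - 105 = -103)
(-8042 + s(53))*(H - 46342) = (-8042 - 103)*(49776 - 46342) = -8145*3434 = -27969930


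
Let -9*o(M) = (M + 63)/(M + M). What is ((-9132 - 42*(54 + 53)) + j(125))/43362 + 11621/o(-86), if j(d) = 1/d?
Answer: -97506585861727/124665750 ≈ -7.8214e+5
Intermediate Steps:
o(M) = -(63 + M)/(18*M) (o(M) = -(M + 63)/(9*(M + M)) = -(63 + M)/(9*(2*M)) = -(63 + M)*1/(2*M)/9 = -(63 + M)/(18*M))
((-9132 - 42*(54 + 53)) + j(125))/43362 + 11621/o(-86) = ((-9132 - 42*(54 + 53)) + 1/125)/43362 + 11621/(((1/18)*(-63 - 1*(-86))/(-86))) = ((-9132 - 42*107) + 1/125)*(1/43362) + 11621/(((1/18)*(-1/86)*(-63 + 86))) = ((-9132 - 4494) + 1/125)*(1/43362) + 11621/(((1/18)*(-1/86)*23)) = (-13626 + 1/125)*(1/43362) + 11621/(-23/1548) = -1703249/125*1/43362 + 11621*(-1548/23) = -1703249/5420250 - 17989308/23 = -97506585861727/124665750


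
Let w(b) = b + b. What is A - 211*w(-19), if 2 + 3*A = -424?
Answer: 7876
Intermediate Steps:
A = -142 (A = -2/3 + (1/3)*(-424) = -2/3 - 424/3 = -142)
w(b) = 2*b
A - 211*w(-19) = -142 - 422*(-19) = -142 - 211*(-38) = -142 + 8018 = 7876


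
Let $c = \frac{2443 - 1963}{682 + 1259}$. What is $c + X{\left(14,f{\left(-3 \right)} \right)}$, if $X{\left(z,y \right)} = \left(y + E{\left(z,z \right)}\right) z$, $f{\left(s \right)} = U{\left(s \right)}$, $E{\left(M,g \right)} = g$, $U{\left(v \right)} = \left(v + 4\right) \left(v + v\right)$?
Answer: $\frac{72624}{647} \approx 112.25$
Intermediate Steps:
$U{\left(v \right)} = 2 v \left(4 + v\right)$ ($U{\left(v \right)} = \left(4 + v\right) 2 v = 2 v \left(4 + v\right)$)
$f{\left(s \right)} = 2 s \left(4 + s\right)$
$X{\left(z,y \right)} = z \left(y + z\right)$ ($X{\left(z,y \right)} = \left(y + z\right) z = z \left(y + z\right)$)
$c = \frac{160}{647}$ ($c = \frac{480}{1941} = 480 \cdot \frac{1}{1941} = \frac{160}{647} \approx 0.2473$)
$c + X{\left(14,f{\left(-3 \right)} \right)} = \frac{160}{647} + 14 \left(2 \left(-3\right) \left(4 - 3\right) + 14\right) = \frac{160}{647} + 14 \left(2 \left(-3\right) 1 + 14\right) = \frac{160}{647} + 14 \left(-6 + 14\right) = \frac{160}{647} + 14 \cdot 8 = \frac{160}{647} + 112 = \frac{72624}{647}$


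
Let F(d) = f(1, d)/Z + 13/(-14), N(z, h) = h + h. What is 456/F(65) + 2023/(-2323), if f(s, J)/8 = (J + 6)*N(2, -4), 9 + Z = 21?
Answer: -76742785/37035589 ≈ -2.0721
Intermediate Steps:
Z = 12 (Z = -9 + 21 = 12)
N(z, h) = 2*h
f(s, J) = -384 - 64*J (f(s, J) = 8*((J + 6)*(2*(-4))) = 8*((6 + J)*(-8)) = 8*(-48 - 8*J) = -384 - 64*J)
F(d) = -461/14 - 16*d/3 (F(d) = (-384 - 64*d)/12 + 13/(-14) = (-384 - 64*d)*(1/12) + 13*(-1/14) = (-32 - 16*d/3) - 13/14 = -461/14 - 16*d/3)
456/F(65) + 2023/(-2323) = 456/(-461/14 - 16/3*65) + 2023/(-2323) = 456/(-461/14 - 1040/3) + 2023*(-1/2323) = 456/(-15943/42) - 2023/2323 = 456*(-42/15943) - 2023/2323 = -19152/15943 - 2023/2323 = -76742785/37035589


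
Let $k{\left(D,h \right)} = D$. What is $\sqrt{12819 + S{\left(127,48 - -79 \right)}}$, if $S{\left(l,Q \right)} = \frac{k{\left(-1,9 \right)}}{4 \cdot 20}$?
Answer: $\frac{\sqrt{5127595}}{20} \approx 113.22$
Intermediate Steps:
$S{\left(l,Q \right)} = - \frac{1}{80}$ ($S{\left(l,Q \right)} = - \frac{1}{4 \cdot 20} = - \frac{1}{80}$)
$\sqrt{12819 + S{\left(127,48 - -79 \right)}} = \sqrt{12819 - \frac{1}{80}} = \sqrt{\frac{1025519}{80}} = \frac{\sqrt{5127595}}{20}$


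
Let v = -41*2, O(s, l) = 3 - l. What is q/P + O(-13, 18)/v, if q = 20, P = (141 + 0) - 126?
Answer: 373/246 ≈ 1.5163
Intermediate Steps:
v = -82
P = 15 (P = 141 - 126 = 15)
q/P + O(-13, 18)/v = 20/15 + (3 - 1*18)/(-82) = 20*(1/15) + (3 - 18)*(-1/82) = 4/3 - 15*(-1/82) = 4/3 + 15/82 = 373/246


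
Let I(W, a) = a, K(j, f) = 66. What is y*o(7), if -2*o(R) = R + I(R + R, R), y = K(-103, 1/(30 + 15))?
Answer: -462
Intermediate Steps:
y = 66
o(R) = -R (o(R) = -(R + R)/2 = -R)
y*o(7) = 66*(-1*7) = 66*(-7) = -462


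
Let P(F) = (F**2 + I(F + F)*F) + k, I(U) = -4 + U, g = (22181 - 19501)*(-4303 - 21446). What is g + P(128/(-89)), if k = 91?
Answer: -546606166189/7921 ≈ -6.9007e+7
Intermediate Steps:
g = -69007320 (g = 2680*(-25749) = -69007320)
P(F) = 91 + F**2 + F*(-4 + 2*F) (P(F) = (F**2 + (-4 + (F + F))*F) + 91 = (F**2 + (-4 + 2*F)*F) + 91 = (F**2 + F*(-4 + 2*F)) + 91 = 91 + F**2 + F*(-4 + 2*F))
g + P(128/(-89)) = -69007320 + (91 - 512/(-89) + 3*(128/(-89))**2) = -69007320 + (91 - 512*(-1)/89 + 3*(128*(-1/89))**2) = -69007320 + (91 - 4*(-128/89) + 3*(-128/89)**2) = -69007320 + (91 + 512/89 + 3*(16384/7921)) = -69007320 + (91 + 512/89 + 49152/7921) = -69007320 + 815531/7921 = -546606166189/7921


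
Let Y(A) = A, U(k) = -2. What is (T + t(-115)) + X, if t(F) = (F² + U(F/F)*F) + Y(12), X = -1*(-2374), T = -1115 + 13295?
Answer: 28021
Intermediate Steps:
T = 12180
X = 2374
t(F) = 12 + F² - 2*F (t(F) = (F² - 2*F) + 12 = 12 + F² - 2*F)
(T + t(-115)) + X = (12180 + (12 + (-115)² - 2*(-115))) + 2374 = (12180 + (12 + 13225 + 230)) + 2374 = (12180 + 13467) + 2374 = 25647 + 2374 = 28021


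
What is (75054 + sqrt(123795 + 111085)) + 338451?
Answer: 413505 + 8*sqrt(3670) ≈ 4.1399e+5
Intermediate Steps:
(75054 + sqrt(123795 + 111085)) + 338451 = (75054 + sqrt(234880)) + 338451 = (75054 + 8*sqrt(3670)) + 338451 = 413505 + 8*sqrt(3670)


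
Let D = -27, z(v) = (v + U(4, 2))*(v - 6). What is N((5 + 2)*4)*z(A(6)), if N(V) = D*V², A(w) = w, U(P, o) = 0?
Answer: 0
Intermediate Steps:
z(v) = v*(-6 + v) (z(v) = (v + 0)*(v - 6) = v*(-6 + v))
N(V) = -27*V²
N((5 + 2)*4)*z(A(6)) = (-27*16*(5 + 2)²)*(6*(-6 + 6)) = (-27*(7*4)²)*(6*0) = -27*28²*0 = -27*784*0 = -21168*0 = 0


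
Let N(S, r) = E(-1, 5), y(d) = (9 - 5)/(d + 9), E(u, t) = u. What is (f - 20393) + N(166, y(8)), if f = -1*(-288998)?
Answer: 268604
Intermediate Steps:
y(d) = 4/(9 + d)
N(S, r) = -1
f = 288998
(f - 20393) + N(166, y(8)) = (288998 - 20393) - 1 = 268605 - 1 = 268604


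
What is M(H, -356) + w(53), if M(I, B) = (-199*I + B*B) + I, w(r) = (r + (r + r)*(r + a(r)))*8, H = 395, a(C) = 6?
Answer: 98982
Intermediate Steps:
w(r) = 8*r + 16*r*(6 + r) (w(r) = (r + (r + r)*(r + 6))*8 = (r + (2*r)*(6 + r))*8 = (r + 2*r*(6 + r))*8 = 8*r + 16*r*(6 + r))
M(I, B) = B² - 198*I (M(I, B) = (-199*I + B²) + I = (B² - 199*I) + I = B² - 198*I)
M(H, -356) + w(53) = ((-356)² - 198*395) + 8*53*(13 + 2*53) = (126736 - 78210) + 8*53*(13 + 106) = 48526 + 8*53*119 = 48526 + 50456 = 98982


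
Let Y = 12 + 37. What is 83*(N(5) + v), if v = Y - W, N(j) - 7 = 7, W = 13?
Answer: 4150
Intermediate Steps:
Y = 49
N(j) = 14 (N(j) = 7 + 7 = 14)
v = 36 (v = 49 - 1*13 = 49 - 13 = 36)
83*(N(5) + v) = 83*(14 + 36) = 83*50 = 4150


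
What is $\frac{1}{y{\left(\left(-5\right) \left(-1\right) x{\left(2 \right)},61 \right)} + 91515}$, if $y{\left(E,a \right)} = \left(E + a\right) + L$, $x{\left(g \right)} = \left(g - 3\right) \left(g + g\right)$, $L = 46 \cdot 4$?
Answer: $\frac{1}{91740} \approx 1.09 \cdot 10^{-5}$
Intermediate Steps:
$L = 184$
$x{\left(g \right)} = 2 g \left(-3 + g\right)$ ($x{\left(g \right)} = \left(-3 + g\right) 2 g = 2 g \left(-3 + g\right)$)
$y{\left(E,a \right)} = 184 + E + a$ ($y{\left(E,a \right)} = \left(E + a\right) + 184 = 184 + E + a$)
$\frac{1}{y{\left(\left(-5\right) \left(-1\right) x{\left(2 \right)},61 \right)} + 91515} = \frac{1}{\left(184 + \left(-5\right) \left(-1\right) 2 \cdot 2 \left(-3 + 2\right) + 61\right) + 91515} = \frac{1}{\left(184 + 5 \cdot 2 \cdot 2 \left(-1\right) + 61\right) + 91515} = \frac{1}{\left(184 + 5 \left(-4\right) + 61\right) + 91515} = \frac{1}{\left(184 - 20 + 61\right) + 91515} = \frac{1}{225 + 91515} = \frac{1}{91740}$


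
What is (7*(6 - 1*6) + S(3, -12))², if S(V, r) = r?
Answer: 144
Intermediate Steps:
(7*(6 - 1*6) + S(3, -12))² = (7*(6 - 1*6) - 12)² = (7*(6 - 6) - 12)² = (7*0 - 12)² = (0 - 12)² = (-12)² = 144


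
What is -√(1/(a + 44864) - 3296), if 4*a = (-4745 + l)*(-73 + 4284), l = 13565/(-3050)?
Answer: -2*I*√120452182538953432966266/12090485233 ≈ -57.411*I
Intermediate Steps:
l = -2713/610 (l = 13565*(-1/3050) = -2713/610 ≈ -4.4475)
a = -12199953393/2440 (a = ((-4745 - 2713/610)*(-73 + 4284))/4 = (-2897163/610*4211)/4 = (¼)*(-12199953393/610) = -12199953393/2440 ≈ -5.0000e+6)
-√(1/(a + 44864) - 3296) = -√(1/(-12199953393/2440 + 44864) - 3296) = -√(1/(-12090485233/2440) - 3296) = -√(-2440/12090485233 - 3296) = -√(-39850239330408/12090485233) = -2*I*√120452182538953432966266/12090485233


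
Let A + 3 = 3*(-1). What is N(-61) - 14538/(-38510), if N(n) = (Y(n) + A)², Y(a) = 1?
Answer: 488644/19255 ≈ 25.378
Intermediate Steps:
A = -6 (A = -3 + 3*(-1) = -3 - 3 = -6)
N(n) = 25 (N(n) = (1 - 6)² = (-5)² = 25)
N(-61) - 14538/(-38510) = 25 - 14538/(-38510) = 25 - 14538*(-1)/38510 = 25 - 1*(-7269/19255) = 25 + 7269/19255 = 488644/19255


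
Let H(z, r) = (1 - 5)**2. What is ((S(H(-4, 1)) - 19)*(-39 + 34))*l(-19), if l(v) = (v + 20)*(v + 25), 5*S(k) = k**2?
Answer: -966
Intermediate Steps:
H(z, r) = 16 (H(z, r) = (-4)**2 = 16)
S(k) = k**2/5
l(v) = (20 + v)*(25 + v)
((S(H(-4, 1)) - 19)*(-39 + 34))*l(-19) = (((1/5)*16**2 - 19)*(-39 + 34))*(500 + (-19)**2 + 45*(-19)) = (((1/5)*256 - 19)*(-5))*(500 + 361 - 855) = ((256/5 - 19)*(-5))*6 = ((161/5)*(-5))*6 = -161*6 = -966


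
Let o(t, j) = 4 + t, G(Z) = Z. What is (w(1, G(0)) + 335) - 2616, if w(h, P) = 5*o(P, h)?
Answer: -2261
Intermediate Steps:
w(h, P) = 20 + 5*P (w(h, P) = 5*(4 + P) = 20 + 5*P)
(w(1, G(0)) + 335) - 2616 = ((20 + 5*0) + 335) - 2616 = ((20 + 0) + 335) - 2616 = (20 + 335) - 2616 = 355 - 2616 = -2261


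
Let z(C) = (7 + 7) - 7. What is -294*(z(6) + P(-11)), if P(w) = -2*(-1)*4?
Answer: -4410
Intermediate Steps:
P(w) = 8 (P(w) = 2*4 = 8)
z(C) = 7 (z(C) = 14 - 7 = 7)
-294*(z(6) + P(-11)) = -294*(7 + 8) = -294*15 = -4410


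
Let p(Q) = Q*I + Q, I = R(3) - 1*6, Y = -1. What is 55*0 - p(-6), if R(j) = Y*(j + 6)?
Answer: -84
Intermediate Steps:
R(j) = -6 - j (R(j) = -(j + 6) = -(6 + j) = -6 - j)
I = -15 (I = (-6 - 1*3) - 1*6 = (-6 - 3) - 6 = -9 - 6 = -15)
p(Q) = -14*Q (p(Q) = Q*(-15) + Q = -15*Q + Q = -14*Q)
55*0 - p(-6) = 55*0 - (-14)*(-6) = 0 - 1*84 = 0 - 84 = -84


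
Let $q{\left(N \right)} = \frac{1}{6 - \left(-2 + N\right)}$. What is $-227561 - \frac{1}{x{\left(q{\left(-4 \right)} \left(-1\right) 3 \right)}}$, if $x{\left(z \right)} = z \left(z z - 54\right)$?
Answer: $- \frac{196385207}{863} \approx -2.2756 \cdot 10^{5}$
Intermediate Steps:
$q{\left(N \right)} = \frac{1}{8 - N}$
$x{\left(z \right)} = z \left(-54 + z^{2}\right)$ ($x{\left(z \right)} = z \left(z^{2} - 54\right) = z \left(-54 + z^{2}\right)$)
$-227561 - \frac{1}{x{\left(q{\left(-4 \right)} \left(-1\right) 3 \right)}} = -227561 - \frac{1}{- \frac{1}{-8 - 4} \left(-1\right) 3 \left(-54 + \left(- \frac{1}{-8 - 4} \left(-1\right) 3\right)^{2}\right)} = -227561 - \frac{1}{- \frac{1}{-12} \left(-1\right) 3 \left(-54 + \left(- \frac{1}{-12} \left(-1\right) 3\right)^{2}\right)} = -227561 - \frac{1}{\left(-1\right) \left(- \frac{1}{12}\right) \left(-1\right) 3 \left(-54 + \left(\left(-1\right) \left(- \frac{1}{12}\right) \left(-1\right) 3\right)^{2}\right)} = -227561 - \frac{1}{\frac{1}{12} \left(-1\right) 3 \left(-54 + \left(\frac{1}{12} \left(-1\right) 3\right)^{2}\right)} = -227561 - \frac{1}{\left(- \frac{1}{12}\right) 3 \left(-54 + \left(\left(- \frac{1}{12}\right) 3\right)^{2}\right)} = -227561 - \frac{1}{\left(- \frac{1}{4}\right) \left(-54 + \left(- \frac{1}{4}\right)^{2}\right)} = -227561 - \frac{1}{\left(- \frac{1}{4}\right) \left(-54 + \frac{1}{16}\right)} = -227561 - \frac{1}{\left(- \frac{1}{4}\right) \left(- \frac{863}{16}\right)} = -227561 - \frac{1}{\frac{863}{64}} = -227561 - \frac{64}{863} = - \frac{196385207}{863}$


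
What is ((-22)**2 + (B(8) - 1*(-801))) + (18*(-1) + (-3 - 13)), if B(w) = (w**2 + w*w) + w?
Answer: 1387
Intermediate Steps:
B(w) = w + 2*w**2 (B(w) = (w**2 + w**2) + w = 2*w**2 + w = w + 2*w**2)
((-22)**2 + (B(8) - 1*(-801))) + (18*(-1) + (-3 - 13)) = ((-22)**2 + (8*(1 + 2*8) - 1*(-801))) + (18*(-1) + (-3 - 13)) = (484 + (8*(1 + 16) + 801)) + (-18 - 16) = (484 + (8*17 + 801)) - 34 = (484 + (136 + 801)) - 34 = (484 + 937) - 34 = 1421 - 34 = 1387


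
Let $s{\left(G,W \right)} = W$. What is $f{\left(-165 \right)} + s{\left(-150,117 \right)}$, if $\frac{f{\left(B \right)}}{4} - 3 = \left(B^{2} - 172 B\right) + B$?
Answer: $221889$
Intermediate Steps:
$f{\left(B \right)} = 12 - 684 B + 4 B^{2}$ ($f{\left(B \right)} = 12 + 4 \left(\left(B^{2} - 172 B\right) + B\right) = 12 + 4 \left(B^{2} - 171 B\right) = 12 + \left(- 684 B + 4 B^{2}\right) = 12 - 684 B + 4 B^{2}$)
$f{\left(-165 \right)} + s{\left(-150,117 \right)} = \left(12 - -112860 + 4 \left(-165\right)^{2}\right) + 117 = \left(12 + 112860 + 4 \cdot 27225\right) + 117 = \left(12 + 112860 + 108900\right) + 117 = 221772 + 117 = 221889$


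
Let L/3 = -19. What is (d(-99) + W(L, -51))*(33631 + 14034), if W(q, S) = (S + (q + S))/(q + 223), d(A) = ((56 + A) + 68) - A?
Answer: 973557625/166 ≈ 5.8648e+6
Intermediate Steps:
L = -57 (L = 3*(-19) = -57)
d(A) = 124 (d(A) = (124 + A) - A = 124)
W(q, S) = (q + 2*S)/(223 + q) (W(q, S) = (S + (S + q))/(223 + q) = (q + 2*S)/(223 + q))
(d(-99) + W(L, -51))*(33631 + 14034) = (124 + (-57 + 2*(-51))/(223 - 57))*(33631 + 14034) = (124 + (-57 - 102)/166)*47665 = (124 + (1/166)*(-159))*47665 = (124 - 159/166)*47665 = (20425/166)*47665 = 973557625/166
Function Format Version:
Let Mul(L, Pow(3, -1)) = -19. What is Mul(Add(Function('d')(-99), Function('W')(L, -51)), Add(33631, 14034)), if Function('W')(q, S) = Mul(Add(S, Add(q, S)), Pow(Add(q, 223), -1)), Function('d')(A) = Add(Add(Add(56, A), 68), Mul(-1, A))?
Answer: Rational(973557625, 166) ≈ 5.8648e+6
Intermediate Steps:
L = -57 (L = Mul(3, -19) = -57)
Function('d')(A) = 124 (Function('d')(A) = Add(Add(124, A), Mul(-1, A)) = 124)
Function('W')(q, S) = Mul(Pow(Add(223, q), -1), Add(q, Mul(2, S))) (Function('W')(q, S) = Mul(Add(S, Add(S, q)), Pow(Add(223, q), -1)) = Mul(Add(q, Mul(2, S)), Pow(Add(223, q), -1)) = Mul(Pow(Add(223, q), -1), Add(q, Mul(2, S))))
Mul(Add(Function('d')(-99), Function('W')(L, -51)), Add(33631, 14034)) = Mul(Add(124, Mul(Pow(Add(223, -57), -1), Add(-57, Mul(2, -51)))), Add(33631, 14034)) = Mul(Add(124, Mul(Pow(166, -1), Add(-57, -102))), 47665) = Mul(Add(124, Mul(Rational(1, 166), -159)), 47665) = Mul(Add(124, Rational(-159, 166)), 47665) = Mul(Rational(20425, 166), 47665) = Rational(973557625, 166)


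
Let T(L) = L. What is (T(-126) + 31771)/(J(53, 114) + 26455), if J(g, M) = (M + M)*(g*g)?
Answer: 31645/666907 ≈ 0.047450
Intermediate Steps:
J(g, M) = 2*M*g² (J(g, M) = (2*M)*g² = 2*M*g²)
(T(-126) + 31771)/(J(53, 114) + 26455) = (-126 + 31771)/(2*114*53² + 26455) = 31645/(2*114*2809 + 26455) = 31645/(640452 + 26455) = 31645/666907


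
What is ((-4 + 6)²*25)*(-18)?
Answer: -1800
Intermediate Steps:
((-4 + 6)²*25)*(-18) = (2²*25)*(-18) = (4*25)*(-18) = 100*(-18) = -1800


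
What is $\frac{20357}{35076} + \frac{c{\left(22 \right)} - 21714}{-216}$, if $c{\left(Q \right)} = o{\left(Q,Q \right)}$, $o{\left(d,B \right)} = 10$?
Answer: $\frac{31903609}{315684} \approx 101.06$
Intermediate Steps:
$c{\left(Q \right)} = 10$
$\frac{20357}{35076} + \frac{c{\left(22 \right)} - 21714}{-216} = \frac{20357}{35076} + \frac{10 - 21714}{-216} = 20357 \cdot \frac{1}{35076} - - \frac{2713}{27} = \frac{20357}{35076} + \frac{2713}{27} = \frac{31903609}{315684}$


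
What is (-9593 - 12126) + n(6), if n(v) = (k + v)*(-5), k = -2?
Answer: -21739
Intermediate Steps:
n(v) = 10 - 5*v (n(v) = (-2 + v)*(-5) = 10 - 5*v)
(-9593 - 12126) + n(6) = (-9593 - 12126) + (10 - 5*6) = -21719 + (10 - 30) = -21719 - 20 = -21739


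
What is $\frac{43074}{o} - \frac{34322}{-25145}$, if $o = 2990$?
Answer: $\frac{118571851}{7518355} \approx 15.771$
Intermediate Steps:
$\frac{43074}{o} - \frac{34322}{-25145} = \frac{43074}{2990} - \frac{34322}{-25145} = 43074 \cdot \frac{1}{2990} - - \frac{34322}{25145} = \frac{21537}{1495} + \frac{34322}{25145} = \frac{118571851}{7518355}$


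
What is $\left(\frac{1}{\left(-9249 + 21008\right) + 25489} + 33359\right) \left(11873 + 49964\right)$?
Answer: $\frac{76835937412621}{37248} \approx 2.0628 \cdot 10^{9}$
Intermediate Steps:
$\left(\frac{1}{\left(-9249 + 21008\right) + 25489} + 33359\right) \left(11873 + 49964\right) = \left(\frac{1}{11759 + 25489} + 33359\right) 61837 = \left(\frac{1}{37248} + 33359\right) 61837 = \frac{1242556033}{37248} \cdot 61837 = \frac{76835937412621}{37248}$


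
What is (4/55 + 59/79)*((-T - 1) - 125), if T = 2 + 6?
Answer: -477174/4345 ≈ -109.82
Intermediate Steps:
T = 8
(4/55 + 59/79)*((-T - 1) - 125) = (4/55 + 59/79)*((-1*8 - 1) - 125) = (4*(1/55) + 59*(1/79))*((-8 - 1) - 125) = (4/55 + 59/79)*(-9 - 125) = (3561/4345)*(-134) = -477174/4345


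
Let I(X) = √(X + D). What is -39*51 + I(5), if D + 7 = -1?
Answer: -1989 + I*√3 ≈ -1989.0 + 1.732*I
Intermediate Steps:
D = -8 (D = -7 - 1 = -8)
I(X) = √(-8 + X) (I(X) = √(X - 8) = √(-8 + X))
-39*51 + I(5) = -39*51 + √(-8 + 5) = -1989 + √(-3) = -1989 + I*√3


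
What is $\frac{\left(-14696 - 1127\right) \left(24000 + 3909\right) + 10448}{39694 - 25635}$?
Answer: $- \frac{441593659}{14059} \approx -31410.0$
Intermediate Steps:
$\frac{\left(-14696 - 1127\right) \left(24000 + 3909\right) + 10448}{39694 - 25635} = \frac{\left(-15823\right) 27909 + 10448}{14059} = \left(-441604107 + 10448\right) \frac{1}{14059} = \left(-441593659\right) \frac{1}{14059} = - \frac{441593659}{14059}$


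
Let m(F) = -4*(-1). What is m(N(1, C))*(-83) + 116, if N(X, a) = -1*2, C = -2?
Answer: -216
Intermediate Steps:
N(X, a) = -2
m(F) = 4
m(N(1, C))*(-83) + 116 = 4*(-83) + 116 = -332 + 116 = -216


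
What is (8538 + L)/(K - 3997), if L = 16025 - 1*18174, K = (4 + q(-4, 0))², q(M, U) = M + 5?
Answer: -6389/3972 ≈ -1.6085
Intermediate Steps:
q(M, U) = 5 + M
K = 25 (K = (4 + (5 - 4))² = (4 + 1)² = 5² = 25)
L = -2149 (L = 16025 - 18174 = -2149)
(8538 + L)/(K - 3997) = (8538 - 2149)/(25 - 3997) = 6389/(-3972) = 6389*(-1/3972) = -6389/3972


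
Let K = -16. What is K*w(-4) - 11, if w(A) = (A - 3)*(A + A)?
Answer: -907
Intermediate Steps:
w(A) = 2*A*(-3 + A) (w(A) = (-3 + A)*(2*A) = 2*A*(-3 + A))
K*w(-4) - 11 = -32*(-4)*(-3 - 4) - 11 = -32*(-4)*(-7) - 11 = -16*56 - 11 = -896 - 11 = -907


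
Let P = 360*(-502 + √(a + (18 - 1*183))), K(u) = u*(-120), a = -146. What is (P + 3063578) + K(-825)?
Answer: 2981858 + 360*I*√311 ≈ 2.9819e+6 + 6348.7*I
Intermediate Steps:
K(u) = -120*u
P = -180720 + 360*I*√311 (P = 360*(-502 + √(-146 + (18 - 1*183))) = 360*(-502 + √(-146 + (18 - 183))) = 360*(-502 + √(-146 - 165)) = 360*(-502 + √(-311)) = 360*(-502 + I*√311) = -180720 + 360*I*√311 ≈ -1.8072e+5 + 6348.7*I)
(P + 3063578) + K(-825) = ((-180720 + 360*I*√311) + 3063578) - 120*(-825) = (2882858 + 360*I*√311) + 99000 = 2981858 + 360*I*√311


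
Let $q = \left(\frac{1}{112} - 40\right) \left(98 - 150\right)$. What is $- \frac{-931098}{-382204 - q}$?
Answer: $- \frac{26070744}{10759939} \approx -2.4229$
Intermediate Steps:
$q = \frac{58227}{28}$ ($q = \left(\frac{1}{112} - 40\right) \left(-52\right) = \left(- \frac{4479}{112}\right) \left(-52\right) = \frac{58227}{28} \approx 2079.5$)
$- \frac{-931098}{-382204 - q} = - \frac{-931098}{-382204 - \frac{58227}{28}} = - \frac{-931098}{- \frac{10759939}{28}} = - \frac{\left(-931098\right) \left(-28\right)}{10759939} = \left(-1\right) \frac{26070744}{10759939} = - \frac{26070744}{10759939}$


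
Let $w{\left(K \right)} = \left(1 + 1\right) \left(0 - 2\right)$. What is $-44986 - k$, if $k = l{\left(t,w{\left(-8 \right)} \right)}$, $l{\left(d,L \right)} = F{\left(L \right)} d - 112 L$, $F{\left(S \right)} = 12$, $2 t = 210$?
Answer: $-46694$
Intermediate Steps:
$t = 105$ ($t = \frac{1}{2} \cdot 210 = 105$)
$w{\left(K \right)} = -4$ ($w{\left(K \right)} = 2 \left(-2\right) = -4$)
$l{\left(d,L \right)} = - 112 L + 12 d$ ($l{\left(d,L \right)} = 12 d - 112 L = - 112 L + 12 d$)
$k = 1708$ ($k = \left(-112\right) \left(-4\right) + 12 \cdot 105 = 448 + 1260 = 1708$)
$-44986 - k = -44986 - 1708 = -46694$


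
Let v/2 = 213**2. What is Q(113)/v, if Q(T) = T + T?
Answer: 113/45369 ≈ 0.0024907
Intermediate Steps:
v = 90738 (v = 2*213**2 = 2*45369 = 90738)
Q(T) = 2*T
Q(113)/v = (2*113)/90738 = 226*(1/90738) = 113/45369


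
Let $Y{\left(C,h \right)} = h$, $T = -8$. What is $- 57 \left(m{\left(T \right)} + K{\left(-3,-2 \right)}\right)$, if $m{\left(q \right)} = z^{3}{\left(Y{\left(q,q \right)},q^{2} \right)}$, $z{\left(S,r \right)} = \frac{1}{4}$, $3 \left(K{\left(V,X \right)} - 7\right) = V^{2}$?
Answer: $- \frac{36537}{64} \approx -570.89$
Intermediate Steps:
$K{\left(V,X \right)} = 7 + \frac{V^{2}}{3}$
$z{\left(S,r \right)} = \frac{1}{4}$
$m{\left(q \right)} = \frac{1}{64}$ ($m{\left(q \right)} = \left(\frac{1}{4}\right)^{3} = \frac{1}{64}$)
$- 57 \left(m{\left(T \right)} + K{\left(-3,-2 \right)}\right) = - 57 \left(\frac{1}{64} + \left(7 + \frac{\left(-3\right)^{2}}{3}\right)\right) = - 57 \left(\frac{1}{64} + \left(7 + \frac{1}{3} \cdot 9\right)\right) = - 57 \left(\frac{1}{64} + \left(7 + 3\right)\right) = - 57 \left(\frac{1}{64} + 10\right) = \left(-57\right) \frac{641}{64} = - \frac{36537}{64}$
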